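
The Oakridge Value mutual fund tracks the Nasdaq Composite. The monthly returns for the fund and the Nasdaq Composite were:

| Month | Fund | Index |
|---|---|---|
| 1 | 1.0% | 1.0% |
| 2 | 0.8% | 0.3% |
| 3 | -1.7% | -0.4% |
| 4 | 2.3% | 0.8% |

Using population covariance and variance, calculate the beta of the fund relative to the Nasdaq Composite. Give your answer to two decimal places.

r̄p = 0.6000%,  r̄m = 0.4250%
Cov = Σ(rp − r̄p)(rm − r̄m) / 4 = 0.6850
Var(rm) = Σ(rm − r̄m)² / 4 = 0.2919
β = Cov / Var = 0.6850 / 0.2919 = 2.3467

2.35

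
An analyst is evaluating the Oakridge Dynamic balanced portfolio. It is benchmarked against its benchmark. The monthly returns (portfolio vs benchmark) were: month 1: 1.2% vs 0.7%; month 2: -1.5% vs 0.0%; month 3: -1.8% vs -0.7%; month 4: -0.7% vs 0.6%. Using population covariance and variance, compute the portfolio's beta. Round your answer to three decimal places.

1.680

r̄p = -0.7000%,  r̄m = 0.1500%
Cov = Σ(rp − r̄p)(rm − r̄m) / 4 = 0.5250
Var(rm) = Σ(rm − r̄m)² / 4 = 0.3125
β = Cov / Var = 0.5250 / 0.3125 = 1.6800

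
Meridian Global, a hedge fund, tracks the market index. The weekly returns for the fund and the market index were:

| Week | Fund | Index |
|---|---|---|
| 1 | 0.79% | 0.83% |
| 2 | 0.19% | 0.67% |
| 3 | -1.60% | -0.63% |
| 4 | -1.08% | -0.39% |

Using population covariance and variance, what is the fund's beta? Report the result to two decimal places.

1.48

r̄p = -0.4250%,  r̄m = 0.1200%
Cov = Σ(rp − r̄p)(rm − r̄m) / 4 = 0.6041
Var(rm) = Σ(rm − r̄m)² / 4 = 0.4073
β = Cov / Var = 0.6041 / 0.4073 = 1.4832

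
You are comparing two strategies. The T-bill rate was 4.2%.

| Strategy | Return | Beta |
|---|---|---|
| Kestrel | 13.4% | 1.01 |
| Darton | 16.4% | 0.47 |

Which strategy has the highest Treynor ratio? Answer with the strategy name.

Darton

Kestrel: Treynor = (13.4% − 4.2%) / 1.01 = 9.109
Darton: Treynor = (16.4% − 4.2%) / 0.47 = 25.957
Highest: Darton (25.957).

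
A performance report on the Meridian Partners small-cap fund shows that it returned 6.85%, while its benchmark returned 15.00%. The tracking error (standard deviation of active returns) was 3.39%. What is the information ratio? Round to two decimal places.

-2.40

IR = (Rp − Rb) / TE = (6.85% − 15.00%) / 3.39% = -8.15% / 3.39% = -2.4041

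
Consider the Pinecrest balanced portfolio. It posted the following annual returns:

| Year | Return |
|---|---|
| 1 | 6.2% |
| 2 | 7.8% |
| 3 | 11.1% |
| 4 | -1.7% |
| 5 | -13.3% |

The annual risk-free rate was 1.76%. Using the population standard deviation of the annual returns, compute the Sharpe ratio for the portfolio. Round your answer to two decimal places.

0.03

μ = (6.2 + 7.8 + 11.1 − 1.7 − 13.3) / 5 = 2.0200%
Population σ = √[Σ(r − μ)² / 5] = √[381.8680 / 5] = √76.3736 = 8.7392%
Sharpe = (μ − rf) / σ = (2.0200 − 1.76) / 8.7392 = 0.2600 / 8.7392 = 0.0298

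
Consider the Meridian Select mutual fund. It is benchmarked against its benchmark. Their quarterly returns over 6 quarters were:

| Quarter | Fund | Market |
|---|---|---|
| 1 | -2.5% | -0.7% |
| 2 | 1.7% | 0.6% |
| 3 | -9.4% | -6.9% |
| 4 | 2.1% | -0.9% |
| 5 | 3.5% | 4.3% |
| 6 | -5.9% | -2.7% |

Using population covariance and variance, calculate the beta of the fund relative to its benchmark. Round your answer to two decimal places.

1.25

r̄p = -1.7500%,  r̄m = -1.0500%
Cov = Σ(rp − r̄p)(rm − r̄m) / 6 = 14.2825
Var(rm) = Σ(rm − r̄m)² / 6 = 11.4058
β = Cov / Var = 14.2825 / 11.4058 = 1.2522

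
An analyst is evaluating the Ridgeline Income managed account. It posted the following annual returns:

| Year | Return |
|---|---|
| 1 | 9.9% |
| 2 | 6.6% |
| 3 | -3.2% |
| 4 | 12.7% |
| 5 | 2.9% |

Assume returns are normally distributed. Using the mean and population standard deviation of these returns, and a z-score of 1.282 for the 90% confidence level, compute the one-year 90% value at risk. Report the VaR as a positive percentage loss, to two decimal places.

r̄ = (9.9 + 6.6 − 3.2 + 12.7 + 2.9) / 5 = 28.90 / 5 = 5.7800%
Population σ = √[Σ(r − r̄)² / 5] = √[154.4680 / 5] = √30.8936 = 5.5582%
VaR = −(r̄ − z·σ) = −(5.7800 − 1.282 × 5.5582) = −(-1.3456) = 1.3456%

1.35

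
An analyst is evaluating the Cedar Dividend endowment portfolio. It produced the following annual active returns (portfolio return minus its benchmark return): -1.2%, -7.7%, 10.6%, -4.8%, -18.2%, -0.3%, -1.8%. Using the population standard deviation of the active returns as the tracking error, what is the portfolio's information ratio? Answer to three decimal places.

-0.416

r̄ = (-1.2 − 7.7 + 10.6 − 4.8 − 18.2 − 0.3 − 1.8) / 7 = -23.40 / 7 = -3.3429%
Population σ = √[Σ(r − r̄)² / 7] = √[452.4771 / 7] = √64.6396 = 8.0399%
IR = r̄ / tracking error = -3.3429 / 8.0399 = -0.4158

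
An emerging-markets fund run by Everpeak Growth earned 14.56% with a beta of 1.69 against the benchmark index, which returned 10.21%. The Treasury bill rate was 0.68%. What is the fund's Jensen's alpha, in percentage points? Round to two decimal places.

-2.23

CAPM expected return = Rf + β(Rm − Rf) = 0.68% + 1.69 × (10.21% − 0.68%) = 0.68 + 1.69 × 9.53 = 16.7857%
Jensen's α = Rp − E[R] = 14.56% − 16.7857% = -2.2257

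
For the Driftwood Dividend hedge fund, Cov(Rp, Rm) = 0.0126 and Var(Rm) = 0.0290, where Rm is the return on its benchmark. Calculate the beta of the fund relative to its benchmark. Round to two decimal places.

β = Cov(Rp, Rm) / Var(Rm) = 0.0126 / 0.0290 = 0.4345

0.43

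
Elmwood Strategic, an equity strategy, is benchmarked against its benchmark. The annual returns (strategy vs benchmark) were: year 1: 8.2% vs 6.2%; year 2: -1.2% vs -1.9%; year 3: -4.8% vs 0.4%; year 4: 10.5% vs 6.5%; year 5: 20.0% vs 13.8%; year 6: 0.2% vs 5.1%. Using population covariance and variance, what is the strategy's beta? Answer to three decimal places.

r̄p = 5.4833%,  r̄m = 5.0167%
Cov = Σ(rp − r̄p)(rm − r̄m) / 6 = 38.5703
Var(rm) = Σ(rm − r̄m)² / 6 = 24.9847
β = Cov / Var = 38.5703 / 24.9847 = 1.5438

1.544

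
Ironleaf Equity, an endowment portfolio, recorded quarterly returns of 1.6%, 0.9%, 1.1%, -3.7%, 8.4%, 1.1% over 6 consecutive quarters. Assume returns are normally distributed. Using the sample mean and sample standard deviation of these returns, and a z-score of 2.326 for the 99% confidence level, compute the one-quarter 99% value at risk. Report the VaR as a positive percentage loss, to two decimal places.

7.46

μ = (1.6 + 0.9 + 1.1 − 3.7 + 8.4 + 1.1) / 6 = 1.5667%
Sample σ = √[Σ(r − μ)² / 5] = √[75.3133 / 5] = √15.0627 = 3.8811%
VaR = −(μ − z·σ) = −(1.5667 − 2.326 × 3.8811) = −(-7.4607) = 7.4607%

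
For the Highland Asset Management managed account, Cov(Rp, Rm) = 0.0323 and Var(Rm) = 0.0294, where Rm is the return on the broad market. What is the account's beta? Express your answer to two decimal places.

1.10

β = Cov(Rp, Rm) / Var(Rm) = 0.0323 / 0.0294 = 1.0986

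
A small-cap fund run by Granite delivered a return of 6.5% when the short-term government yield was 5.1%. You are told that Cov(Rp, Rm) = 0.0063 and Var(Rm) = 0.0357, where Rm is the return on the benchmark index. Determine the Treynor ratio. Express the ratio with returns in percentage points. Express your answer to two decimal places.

7.93

β = Cov / Var = 0.0063 / 0.0357 = 0.1765
Treynor = (Rp − Rf) / β = (6.5% − 5.1%) / 0.1765 = 1.40 / 0.1765 = 7.9320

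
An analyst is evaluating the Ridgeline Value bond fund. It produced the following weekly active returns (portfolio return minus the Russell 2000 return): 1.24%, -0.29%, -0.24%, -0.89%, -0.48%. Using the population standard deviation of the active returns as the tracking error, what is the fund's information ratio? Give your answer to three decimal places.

r̄ = (1.24 − 0.29 − 0.24 − 0.89 − 0.48) / 5 = -0.660 / 5 = -0.1320%
Population std dev = √[2.6147 / 5] = 0.7231%
IR = r̄ / tracking error = -0.1320 / 0.7231 = -0.1825

-0.183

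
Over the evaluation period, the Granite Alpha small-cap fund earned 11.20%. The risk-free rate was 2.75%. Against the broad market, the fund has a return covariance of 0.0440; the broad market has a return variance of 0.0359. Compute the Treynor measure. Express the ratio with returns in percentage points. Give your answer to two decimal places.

6.89

β = Cov / Var = 0.0440 / 0.0359 = 1.2256
Treynor = (Rp − Rf) / β = (11.20% − 2.75%) / 1.2256 = 8.45 / 1.2256 = 6.8946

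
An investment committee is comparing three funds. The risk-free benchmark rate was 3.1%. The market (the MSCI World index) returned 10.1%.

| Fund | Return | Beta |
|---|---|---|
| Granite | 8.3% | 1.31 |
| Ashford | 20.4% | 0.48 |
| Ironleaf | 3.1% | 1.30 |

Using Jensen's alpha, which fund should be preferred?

Granite: α = 8.3% − [3.1% + 1.31 × (10.1% − 3.1%)] = -3.970
Ashford: α = 20.4% − [3.1% + 0.48 × (10.1% − 3.1%)] = 13.940
Ironleaf: α = 3.1% − [3.1% + 1.30 × (10.1% − 3.1%)] = -9.100
Highest: Ashford (13.940).

Ashford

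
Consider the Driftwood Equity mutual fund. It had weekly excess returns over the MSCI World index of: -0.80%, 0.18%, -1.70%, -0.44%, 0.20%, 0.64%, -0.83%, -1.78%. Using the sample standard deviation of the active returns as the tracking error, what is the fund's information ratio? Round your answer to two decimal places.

-0.64

r̄ = (-0.8 + 0.18 − 1.7 − 0.44 + 0.2 + 0.64 − 0.83 − 1.78) / 8 = -4.530 / 8 = -0.5663%
Σ(r − r̄)² = 5.4978; sample σ = √(5.4978/7) = 0.8862%
IR = r̄ / tracking error = -0.5663 / 0.8862 = -0.6390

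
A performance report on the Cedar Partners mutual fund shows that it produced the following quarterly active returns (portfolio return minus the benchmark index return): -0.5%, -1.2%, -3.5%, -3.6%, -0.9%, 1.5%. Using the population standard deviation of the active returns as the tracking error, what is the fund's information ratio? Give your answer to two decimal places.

-0.77

Mean return r̄ = -8.20 / 6 = -1.3667%
Σ(r − r̄)² = 18.7533; population σ = √(18.7533/6) = 1.7679%
IR = r̄ / tracking error = -1.3667 / 1.7679 = -0.7731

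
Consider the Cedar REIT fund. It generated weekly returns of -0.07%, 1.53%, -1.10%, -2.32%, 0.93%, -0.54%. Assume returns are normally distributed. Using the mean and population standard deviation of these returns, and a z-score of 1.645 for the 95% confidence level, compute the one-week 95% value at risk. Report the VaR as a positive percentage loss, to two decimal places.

μ = (-0.07 + 1.53 − 1.1 − 2.32 + 0.93 − 0.54) / 6 = -0.2617%
Population std dev = √[9.6839 / 6] = 1.2704%
VaR = −(μ − z·σ) = −(-0.2617 − 1.645 × 1.2704) = −(-2.3515) = 2.3515%

2.35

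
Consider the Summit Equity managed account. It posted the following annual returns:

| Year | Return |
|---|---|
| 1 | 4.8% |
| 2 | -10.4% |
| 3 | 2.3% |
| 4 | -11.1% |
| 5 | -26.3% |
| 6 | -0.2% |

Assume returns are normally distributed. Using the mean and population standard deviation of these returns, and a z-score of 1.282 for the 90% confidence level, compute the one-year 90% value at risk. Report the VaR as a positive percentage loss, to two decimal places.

20.39

μ = (4.8 − 10.4 + 2.3 − 11.1 − 26.3 − 0.2) / 6 = -6.8167%
Σ(r − μ)² = 672.6283; population σ = √(672.6283/6) = 10.5880%
VaR = −(μ − z·σ) = −(-6.8167 − 1.282 × 10.5880) = −(-20.3905) = 20.3905%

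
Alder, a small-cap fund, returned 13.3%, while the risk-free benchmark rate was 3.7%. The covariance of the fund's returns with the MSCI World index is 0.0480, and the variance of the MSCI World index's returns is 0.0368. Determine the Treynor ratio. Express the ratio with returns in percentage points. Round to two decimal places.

7.36

β = Cov / Var = 0.0480 / 0.0368 = 1.3043
Treynor = (Rp − Rf) / β = (13.3% − 3.7%) / 1.3043 = 9.60 / 1.3043 = 7.3603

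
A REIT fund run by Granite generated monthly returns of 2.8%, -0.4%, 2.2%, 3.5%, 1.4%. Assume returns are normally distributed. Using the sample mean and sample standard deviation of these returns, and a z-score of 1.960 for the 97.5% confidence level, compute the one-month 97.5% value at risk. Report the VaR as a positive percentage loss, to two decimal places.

1.04

r̄ = (2.8 − 0.4 + 2.2 + 3.5 + 1.4) / 5 = 1.9000%
Σ(r − r̄)² = (2.8 − 1.9000)² + (-0.4 − 1.9000)² + (2.2 − 1.9000)² + … = 9.0000
σ = √[9.0000 / 4] = 1.5000%
VaR = −(r̄ − z·σ) = −(1.9000 − 1.960 × 1.5000) = −(-1.0400) = 1.0400%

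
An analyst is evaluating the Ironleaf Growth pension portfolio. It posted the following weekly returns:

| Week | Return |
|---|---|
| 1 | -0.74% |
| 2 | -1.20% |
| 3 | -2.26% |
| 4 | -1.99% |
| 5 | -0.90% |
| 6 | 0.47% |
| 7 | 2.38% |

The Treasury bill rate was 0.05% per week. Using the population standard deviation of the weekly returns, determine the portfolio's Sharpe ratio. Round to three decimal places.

-0.445

μ = (-0.74 − 1.2 − 2.26 − 1.99 − 0.9 + 0.47 + 2.38) / 7 = -4.240 / 7 = -0.6057%
Σ(r − μ)² = 15.1824; population σ = √(15.1824/7) = 1.4727%
Sharpe = (μ − rf) / σ = (-0.6057 − 0.05) / 1.4727 = -0.6557 / 1.4727 = -0.4452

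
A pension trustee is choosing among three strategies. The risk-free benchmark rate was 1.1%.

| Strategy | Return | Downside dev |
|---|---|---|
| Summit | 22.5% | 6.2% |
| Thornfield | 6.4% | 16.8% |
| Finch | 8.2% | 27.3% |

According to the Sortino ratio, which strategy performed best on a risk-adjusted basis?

Summit: Sortino ratio = (22.5% − 1.1%) / 6.2% = 3.452
Thornfield: Sortino ratio = (6.4% − 1.1%) / 16.8% = 0.315
Finch: Sortino ratio = (8.2% − 1.1%) / 27.3% = 0.260
Highest: Summit (3.452).

Summit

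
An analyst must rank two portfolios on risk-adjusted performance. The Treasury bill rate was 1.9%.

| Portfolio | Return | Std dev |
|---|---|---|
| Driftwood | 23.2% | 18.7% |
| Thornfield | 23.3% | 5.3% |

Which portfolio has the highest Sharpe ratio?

Thornfield

Driftwood: Sharpe ratio = (23.2% − 1.9%) / 18.7% = 1.139
Thornfield: Sharpe ratio = (23.3% − 1.9%) / 5.3% = 4.038
Highest: Thornfield (4.038).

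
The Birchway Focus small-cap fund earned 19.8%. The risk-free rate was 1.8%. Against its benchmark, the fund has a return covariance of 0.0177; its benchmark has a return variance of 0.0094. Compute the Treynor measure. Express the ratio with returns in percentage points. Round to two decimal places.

9.56

β = Cov / Var = 0.0177 / 0.0094 = 1.8830
Treynor = (Rp − Rf) / β = (19.8% − 1.8%) / 1.8830 = 18.00 / 1.8830 = 9.5592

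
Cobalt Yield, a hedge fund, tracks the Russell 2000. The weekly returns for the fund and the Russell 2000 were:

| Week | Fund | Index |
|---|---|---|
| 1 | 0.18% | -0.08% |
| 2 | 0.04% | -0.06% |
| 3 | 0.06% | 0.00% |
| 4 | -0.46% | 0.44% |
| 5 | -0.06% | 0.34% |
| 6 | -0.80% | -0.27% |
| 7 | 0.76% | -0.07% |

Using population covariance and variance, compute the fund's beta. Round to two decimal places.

-0.17

r̄p = -0.0400%,  r̄m = 0.0429%
Cov = Σ(rp − r̄p)(rm − r̄m) / 7 = -0.0093
Var(rm) = Σ(rm − r̄m)² / 7 = 0.0549
β = Cov / Var = -0.0093 / 0.0549 = -0.1694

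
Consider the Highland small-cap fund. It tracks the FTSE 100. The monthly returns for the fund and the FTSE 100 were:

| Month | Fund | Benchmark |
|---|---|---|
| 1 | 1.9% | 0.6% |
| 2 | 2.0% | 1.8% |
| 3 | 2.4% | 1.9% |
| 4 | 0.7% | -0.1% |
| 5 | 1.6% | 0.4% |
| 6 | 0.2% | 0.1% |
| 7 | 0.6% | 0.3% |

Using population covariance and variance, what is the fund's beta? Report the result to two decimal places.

r̄p = 1.3429%,  r̄m = 0.7143%
Cov = Σ(rp − r̄p)(rm − r̄m) / 7 = 0.4794
Var(rm) = Σ(rm − r̄m)² / 7 = 0.5584
β = Cov / Var = 0.4794 / 0.5584 = 0.8585

0.86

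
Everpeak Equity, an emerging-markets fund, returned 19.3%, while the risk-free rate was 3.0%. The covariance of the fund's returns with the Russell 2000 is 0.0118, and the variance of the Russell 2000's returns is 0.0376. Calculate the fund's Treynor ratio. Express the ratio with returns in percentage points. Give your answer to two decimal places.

β = Cov / Var = 0.0118 / 0.0376 = 0.3138
Treynor = (Rp − Rf) / β = (19.3% − 3.0%) / 0.3138 = 16.30 / 0.3138 = 51.9439

51.94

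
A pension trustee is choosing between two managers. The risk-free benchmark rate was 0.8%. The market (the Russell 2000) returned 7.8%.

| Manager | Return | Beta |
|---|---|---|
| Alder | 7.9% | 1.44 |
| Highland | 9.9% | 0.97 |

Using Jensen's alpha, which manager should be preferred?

Alder: α = 7.9% − [0.8% + 1.44 × (7.8% − 0.8%)] = -2.980
Highland: α = 9.9% − [0.8% + 0.97 × (7.8% − 0.8%)] = 2.310
Highest: Highland (2.310).

Highland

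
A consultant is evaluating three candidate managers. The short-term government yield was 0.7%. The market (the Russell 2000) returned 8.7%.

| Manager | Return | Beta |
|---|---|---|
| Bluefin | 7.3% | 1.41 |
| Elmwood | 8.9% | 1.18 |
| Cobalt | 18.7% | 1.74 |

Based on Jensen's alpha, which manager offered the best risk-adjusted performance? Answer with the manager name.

Cobalt

Bluefin: α = 7.3% − [0.7% + 1.41 × (8.7% − 0.7%)] = -4.680
Elmwood: α = 8.9% − [0.7% + 1.18 × (8.7% − 0.7%)] = -1.240
Cobalt: α = 18.7% − [0.7% + 1.74 × (8.7% − 0.7%)] = 4.080
Highest: Cobalt (4.080).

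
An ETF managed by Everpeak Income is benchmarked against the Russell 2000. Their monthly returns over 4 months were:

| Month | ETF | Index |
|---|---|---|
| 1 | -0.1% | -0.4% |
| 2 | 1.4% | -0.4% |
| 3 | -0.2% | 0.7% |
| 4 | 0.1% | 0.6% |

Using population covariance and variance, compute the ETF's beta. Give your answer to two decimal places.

r̄p = 0.3000%,  r̄m = 0.1250%
Cov = Σ(rp − r̄p)(rm − r̄m) / 4 = -0.1875
Var(rm) = Σ(rm − r̄m)² / 4 = 0.2769
β = Cov / Var = -0.1875 / 0.2769 = -0.6771

-0.68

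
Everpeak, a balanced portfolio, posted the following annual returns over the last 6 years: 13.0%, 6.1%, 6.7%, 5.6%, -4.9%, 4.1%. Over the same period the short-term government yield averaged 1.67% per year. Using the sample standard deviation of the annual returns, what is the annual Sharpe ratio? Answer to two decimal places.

0.59

r̄ = (13 + 6.1 + 6.7 + 5.6 − 4.9 + 4.1) / 6 = 30.60 / 6 = 5.1000%
Sample σ = √[Σ(r − r̄)² / 5] = √[167.2200 / 5] = √33.4440 = 5.7831%
Sharpe = (r̄ − rf) / σ = (5.1000 − 1.67) / 5.7831 = 3.4300 / 5.7831 = 0.5931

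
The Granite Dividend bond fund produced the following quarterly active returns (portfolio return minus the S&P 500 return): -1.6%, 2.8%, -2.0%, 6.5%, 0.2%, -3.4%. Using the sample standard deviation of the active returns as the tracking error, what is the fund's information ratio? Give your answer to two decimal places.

r̄ = (-1.6 + 2.8 − 2 + 6.5 + 0.2 − 3.4) / 6 = 0.4167%
Sample σ = √[Σ(r − r̄)² / 5] = √[67.2083 / 5] = √13.4417 = 3.6663%
IR = r̄ / tracking error = 0.4167 / 3.6663 = 0.1137

0.11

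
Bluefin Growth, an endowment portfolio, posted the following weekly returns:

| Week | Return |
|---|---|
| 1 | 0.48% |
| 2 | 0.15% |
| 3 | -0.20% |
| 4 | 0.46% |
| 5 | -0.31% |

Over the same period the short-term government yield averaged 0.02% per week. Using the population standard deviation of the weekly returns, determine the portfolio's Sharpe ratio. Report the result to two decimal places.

r̄ = (0.48 + 0.15 − 0.2 + 0.46 − 0.31) / 5 = 0.580 / 5 = 0.1160%
Population σ = √[Σ(r − r̄)² / 5] = √[0.5333 / 5] = √0.1067 = 0.3266%
Sharpe = (r̄ − rf) / σ = (0.1160 − 0.02) / 0.3266 = 0.0960 / 0.3266 = 0.2939

0.29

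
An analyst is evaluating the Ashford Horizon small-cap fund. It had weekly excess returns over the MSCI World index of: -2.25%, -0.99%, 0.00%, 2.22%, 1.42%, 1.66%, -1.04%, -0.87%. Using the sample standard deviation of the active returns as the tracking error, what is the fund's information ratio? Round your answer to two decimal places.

0.01

Mean return r̄ = 0.150 / 8 = 0.0188%
Sample σ = √[Σ(r − r̄)² / 7] = √[17.5787 / 7] = √2.5112 = 1.5847%
IR = r̄ / tracking error = 0.0188 / 1.5847 = 0.0119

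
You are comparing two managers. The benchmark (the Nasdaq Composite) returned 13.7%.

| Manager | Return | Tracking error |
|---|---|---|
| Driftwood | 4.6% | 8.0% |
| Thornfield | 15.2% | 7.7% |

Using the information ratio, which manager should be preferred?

Driftwood: IR = (4.6% − 13.7%) / 8.0% = -1.138
Thornfield: IR = (15.2% − 13.7%) / 7.7% = 0.195
Highest: Thornfield (0.195).

Thornfield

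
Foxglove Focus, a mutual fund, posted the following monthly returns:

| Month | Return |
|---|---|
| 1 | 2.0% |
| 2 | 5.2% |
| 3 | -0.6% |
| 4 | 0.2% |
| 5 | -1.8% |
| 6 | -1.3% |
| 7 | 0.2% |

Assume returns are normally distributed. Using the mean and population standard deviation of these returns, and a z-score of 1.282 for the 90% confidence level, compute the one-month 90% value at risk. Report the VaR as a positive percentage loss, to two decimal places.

Mean return r̄ = 3.90 / 7 = 0.5571%
Population σ = √[Σ(r − r̄)² / 7] = √[34.2371 / 7] = √4.8910 = 2.2116%
VaR = −(r̄ − z·σ) = −(0.5571 − 1.282 × 2.2116) = −(-2.2782) = 2.2782%

2.28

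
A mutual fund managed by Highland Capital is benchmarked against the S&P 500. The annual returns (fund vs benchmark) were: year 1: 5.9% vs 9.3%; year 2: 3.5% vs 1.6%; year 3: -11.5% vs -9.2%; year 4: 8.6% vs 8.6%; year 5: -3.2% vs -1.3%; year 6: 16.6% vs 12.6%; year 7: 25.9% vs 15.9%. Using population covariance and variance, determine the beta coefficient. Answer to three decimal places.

r̄p = 6.5429%,  r̄m = 5.3571%
Cov = Σ(rp − r̄p)(rm − r̄m) / 7 = 88.5718
Var(rm) = Σ(rm − r̄m)² / 7 = 65.7167
β = Cov / Var = 88.5718 / 65.7167 = 1.3478

1.348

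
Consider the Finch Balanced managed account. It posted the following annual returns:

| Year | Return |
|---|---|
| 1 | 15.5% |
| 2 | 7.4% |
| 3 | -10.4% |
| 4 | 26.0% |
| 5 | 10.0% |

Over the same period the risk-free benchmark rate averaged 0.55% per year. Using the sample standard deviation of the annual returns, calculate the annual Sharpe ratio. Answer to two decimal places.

r̄ = (15.5 + 7.4 − 10.4 + 26 + 10) / 5 = 9.7000%
Σ(r − r̄)² = (15.5 − 9.7000)² + (7.4 − 9.7000)² + … = 708.7200
sample σ = √(708.7200 / 4) = √177.1800 = 13.3109%
Sharpe = (r̄ − rf) / σ = (9.7000 − 0.55) / 13.3109 = 9.1500 / 13.3109 = 0.6874

0.69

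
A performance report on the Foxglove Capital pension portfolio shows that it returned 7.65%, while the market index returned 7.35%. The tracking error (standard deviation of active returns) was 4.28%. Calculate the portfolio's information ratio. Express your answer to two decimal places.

0.07

IR = (Rp − Rb) / TE = (7.65% − 7.35%) / 4.28% = 0.30% / 4.28% = 0.0701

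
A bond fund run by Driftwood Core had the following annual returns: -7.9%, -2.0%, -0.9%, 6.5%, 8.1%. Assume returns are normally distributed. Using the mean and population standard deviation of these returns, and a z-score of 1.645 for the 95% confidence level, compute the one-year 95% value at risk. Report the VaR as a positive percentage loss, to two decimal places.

r̄ = (-7.9 − 2 − 0.9 + 6.5 + 8.1) / 5 = 3.80 / 5 = 0.7600%
Σ(r − r̄)² = 172.1920; population σ = √(172.1920/5) = 5.8684%
VaR = −(r̄ − z·σ) = −(0.7600 − 1.645 × 5.8684) = −(-8.8935) = 8.8935%

8.89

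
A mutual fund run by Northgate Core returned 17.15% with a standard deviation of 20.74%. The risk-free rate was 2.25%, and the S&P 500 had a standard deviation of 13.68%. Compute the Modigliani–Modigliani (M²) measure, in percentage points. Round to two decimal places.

Sharpe = (Rp − Rf) / σp = (17.15% − 2.25%) / 20.74% = 0.7184
M² = Rf + Sharpe × σm = 2.25% + 0.7184 × 13.68% = 12.0777%

12.08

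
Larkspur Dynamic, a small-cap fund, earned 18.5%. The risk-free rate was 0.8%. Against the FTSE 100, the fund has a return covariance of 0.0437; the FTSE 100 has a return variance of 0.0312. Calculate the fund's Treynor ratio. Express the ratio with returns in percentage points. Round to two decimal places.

12.64

β = Cov / Var = 0.0437 / 0.0312 = 1.4006
Treynor = (Rp − Rf) / β = (18.5% − 0.8%) / 1.4006 = 17.70 / 1.4006 = 12.6374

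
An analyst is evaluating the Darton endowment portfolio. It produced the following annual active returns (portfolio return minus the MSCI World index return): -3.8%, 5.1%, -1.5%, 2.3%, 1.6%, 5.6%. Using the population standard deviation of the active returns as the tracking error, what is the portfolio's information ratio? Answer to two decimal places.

0.46

Mean return r̄ = 9.30 / 6 = 1.5500%
Population std dev = √[67.4950 / 6] = 3.3540%
IR = r̄ / tracking error = 1.5500 / 3.3540 = 0.4621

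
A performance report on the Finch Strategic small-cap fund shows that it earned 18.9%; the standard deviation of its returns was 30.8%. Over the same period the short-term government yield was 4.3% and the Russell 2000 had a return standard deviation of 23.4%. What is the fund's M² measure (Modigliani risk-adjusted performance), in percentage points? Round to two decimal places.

Sharpe = (Rp − Rf) / σp = (18.9% − 4.3%) / 30.8% = 0.4740
M² = Rf + Sharpe × σm = 4.3% + 0.4740 × 23.4% = 15.3916%

15.39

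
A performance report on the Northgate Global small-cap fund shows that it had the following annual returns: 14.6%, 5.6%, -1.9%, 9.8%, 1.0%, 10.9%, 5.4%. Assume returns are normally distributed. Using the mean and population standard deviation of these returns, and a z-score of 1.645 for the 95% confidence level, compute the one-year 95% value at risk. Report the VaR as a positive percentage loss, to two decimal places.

r̄ = (14.6 + 5.6 − 1.9 + 9.8 + 1 + 10.9 + 5.4) / 7 = 6.4857%
Σ(r − r̄)² = (14.6 − 6.4857)² + (5.6 − 6.4857)² + (-1.9 − 6.4857)² + … = 198.6886
σ = √[198.6886 / 7] = 5.3277%
VaR = −(r̄ − z·σ) = −(6.4857 − 1.645 × 5.3277) = −(-2.2784) = 2.2784%

2.28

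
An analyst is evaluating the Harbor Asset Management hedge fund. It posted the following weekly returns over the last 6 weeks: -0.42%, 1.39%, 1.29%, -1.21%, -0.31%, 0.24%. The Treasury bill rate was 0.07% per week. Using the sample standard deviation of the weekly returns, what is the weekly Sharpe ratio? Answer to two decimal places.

r̄ = (-0.42 + 1.39 + 1.29 − 1.21 − 0.31 + 0.24) / 6 = 0.1633%
Σ(r − r̄)² = (-0.42 − 0.1633)² + (1.39 − 0.1633)² + (1.29 − 0.1633)² + … = 5.2303
sample σ = √(5.2303 / 5) = √1.0461 = 1.0228%
Sharpe = (r̄ − rf) / σ = (0.1633 − 0.07) / 1.0228 = 0.0933 / 1.0228 = 0.0912

0.09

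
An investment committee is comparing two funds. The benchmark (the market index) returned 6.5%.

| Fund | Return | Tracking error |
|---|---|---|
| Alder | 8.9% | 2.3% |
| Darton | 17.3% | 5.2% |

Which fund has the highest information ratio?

Darton

Alder: IR = (8.9% − 6.5%) / 2.3% = 1.043
Darton: IR = (17.3% − 6.5%) / 5.2% = 2.077
Highest: Darton (2.077).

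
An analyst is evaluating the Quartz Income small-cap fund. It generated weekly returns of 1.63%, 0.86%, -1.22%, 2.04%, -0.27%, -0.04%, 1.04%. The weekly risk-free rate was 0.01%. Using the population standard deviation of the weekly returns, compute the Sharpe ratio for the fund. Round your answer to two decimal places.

0.53

μ = (1.63 + 0.86 − 1.22 + 2.04 − 0.27 − 0.04 + 1.04) / 7 = 0.5771%
Population std dev = √[7.8709 / 7] = 1.0604%
Sharpe = (μ − rf) / σ = (0.5771 − 0.01) / 1.0604 = 0.5671 / 1.0604 = 0.5348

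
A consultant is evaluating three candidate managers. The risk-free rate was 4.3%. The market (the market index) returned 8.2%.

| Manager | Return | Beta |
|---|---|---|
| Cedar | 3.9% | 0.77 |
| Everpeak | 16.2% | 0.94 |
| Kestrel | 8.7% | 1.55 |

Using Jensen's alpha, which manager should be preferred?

Cedar: α = 3.9% − [4.3% + 0.77 × (8.2% − 4.3%)] = -3.403
Everpeak: α = 16.2% − [4.3% + 0.94 × (8.2% − 4.3%)] = 8.234
Kestrel: α = 8.7% − [4.3% + 1.55 × (8.2% − 4.3%)] = -1.645
Highest: Everpeak (8.234).

Everpeak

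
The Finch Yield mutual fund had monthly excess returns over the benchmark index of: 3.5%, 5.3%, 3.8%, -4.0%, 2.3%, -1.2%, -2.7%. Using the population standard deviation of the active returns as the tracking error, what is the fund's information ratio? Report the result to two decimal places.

Mean return μ = 7.00 / 7 = 1.0000%
Σ(r − μ)² = 77.8000; population σ = √(77.8000/7) = 3.3338%
IR = μ / tracking error = 1.0000 / 3.3338 = 0.3000

0.30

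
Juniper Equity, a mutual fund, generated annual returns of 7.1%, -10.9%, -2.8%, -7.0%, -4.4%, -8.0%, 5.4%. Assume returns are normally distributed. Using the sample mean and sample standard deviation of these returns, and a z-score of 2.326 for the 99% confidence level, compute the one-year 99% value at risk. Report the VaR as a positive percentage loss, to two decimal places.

r̄ = (7.1 − 10.9 − 2.8 − 7 − 4.4 − 8 + 5.4) / 7 = -2.9429%
Σ(r − r̄)² = (7.1 − (-2.9429))² + (-10.9 − (-2.9429))² + … = 277.9571
sample σ = √(277.9571 / 6) = √46.3262 = 6.8063%
VaR = −(r̄ − z·σ) = −(-2.9429 − 2.326 × 6.8063) = −(-18.7744) = 18.7744%

18.77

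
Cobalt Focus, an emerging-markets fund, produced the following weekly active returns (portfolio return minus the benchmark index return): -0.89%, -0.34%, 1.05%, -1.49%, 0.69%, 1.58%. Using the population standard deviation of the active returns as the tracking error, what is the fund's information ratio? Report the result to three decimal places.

0.092

r̄ = (-0.89 − 0.34 + 1.05 − 1.49 + 0.69 + 1.58) / 6 = 0.600 / 6 = 0.1000%
Population std dev = √[7.1428 / 6] = 1.0911%
IR = r̄ / tracking error = 0.1000 / 1.0911 = 0.0917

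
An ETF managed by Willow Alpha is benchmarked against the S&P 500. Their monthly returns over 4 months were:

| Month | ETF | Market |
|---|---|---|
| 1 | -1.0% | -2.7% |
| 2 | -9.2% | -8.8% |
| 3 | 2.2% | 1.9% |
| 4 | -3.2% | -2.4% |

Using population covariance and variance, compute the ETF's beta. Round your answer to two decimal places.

r̄p = -2.8000%,  r̄m = -3.0000%
Cov = Σ(rp − r̄p)(rm − r̄m) / 4 = 15.4800
Var(rm) = Σ(rm − r̄m)² / 4 = 14.5250
β = Cov / Var = 15.4800 / 14.5250 = 1.0657

1.07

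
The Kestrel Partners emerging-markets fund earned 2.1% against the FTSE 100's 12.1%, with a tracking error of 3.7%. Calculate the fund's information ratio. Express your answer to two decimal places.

-2.70

IR = (Rp − Rb) / TE = (2.1% − 12.1%) / 3.7% = -10.00% / 3.7% = -2.7027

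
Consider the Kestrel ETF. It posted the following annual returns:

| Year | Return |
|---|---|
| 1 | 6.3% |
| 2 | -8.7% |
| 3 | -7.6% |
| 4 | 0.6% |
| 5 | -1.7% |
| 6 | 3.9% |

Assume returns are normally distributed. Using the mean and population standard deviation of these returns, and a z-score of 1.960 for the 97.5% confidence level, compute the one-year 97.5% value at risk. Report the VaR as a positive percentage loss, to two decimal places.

μ = (6.3 − 8.7 − 7.6 + 0.6 − 1.7 + 3.9) / 6 = -1.2000%
Population σ = √[Σ(r − μ)² / 6] = √[182.9600 / 6] = √30.4933 = 5.5221%
VaR = −(μ − z·σ) = −(-1.2000 − 1.960 × 5.5221) = −(-12.0233) = 12.0233%

12.02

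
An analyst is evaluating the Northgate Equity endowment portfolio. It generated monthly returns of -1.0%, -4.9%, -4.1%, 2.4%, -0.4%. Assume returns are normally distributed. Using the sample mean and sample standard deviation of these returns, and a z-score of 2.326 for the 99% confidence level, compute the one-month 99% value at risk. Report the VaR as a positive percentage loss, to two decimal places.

8.47

μ = (-1 − 4.9 − 4.1 + 2.4 − 0.4) / 5 = -1.6000%
Sample std dev = √[34.9400 / 4] = 2.9555%
VaR = −(μ − z·σ) = −(-1.6000 − 2.326 × 2.9555) = −(-8.4745) = 8.4745%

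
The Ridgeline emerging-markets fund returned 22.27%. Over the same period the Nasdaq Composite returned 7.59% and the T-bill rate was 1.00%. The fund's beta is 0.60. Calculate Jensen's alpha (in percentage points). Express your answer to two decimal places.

17.32

CAPM expected return = Rf + β(Rm − Rf) = 1.00% + 0.60 × (7.59% − 1.00%) = 1 + 0.60 × 6.59 = 4.9540%
Jensen's α = Rp − E[R] = 22.27% − 4.9540% = 17.3160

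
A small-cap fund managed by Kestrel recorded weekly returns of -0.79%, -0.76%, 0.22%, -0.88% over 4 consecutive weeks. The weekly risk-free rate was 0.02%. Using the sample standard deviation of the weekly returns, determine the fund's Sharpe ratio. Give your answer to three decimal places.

-1.106

r̄ = (-0.79 − 0.76 + 0.22 − 0.88) / 4 = -2.210 / 4 = -0.5525%
Σ(r − r̄)² = 0.8035; sample σ = √(0.8035/3) = 0.5175%
Sharpe = (r̄ − rf) / σ = (-0.5525 − 0.02) / 0.5175 = -0.5725 / 0.5175 = -1.1063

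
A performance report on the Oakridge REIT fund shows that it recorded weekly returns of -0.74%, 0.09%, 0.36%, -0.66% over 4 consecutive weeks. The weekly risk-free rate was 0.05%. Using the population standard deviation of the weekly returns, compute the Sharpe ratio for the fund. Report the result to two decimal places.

r̄ = (-0.74 + 0.09 + 0.36 − 0.66) / 4 = -0.950 / 4 = -0.2375%
Population std dev = √[0.8953 / 4] = 0.4731%
Sharpe = (r̄ − rf) / σ = (-0.2375 − 0.05) / 0.4731 = -0.2875 / 0.4731 = -0.6077

-0.61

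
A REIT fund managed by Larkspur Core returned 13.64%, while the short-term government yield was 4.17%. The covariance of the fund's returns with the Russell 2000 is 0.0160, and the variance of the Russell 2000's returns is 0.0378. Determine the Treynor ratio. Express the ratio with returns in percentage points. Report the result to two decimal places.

β = Cov / Var = 0.0160 / 0.0378 = 0.4233
Treynor = (Rp − Rf) / β = (13.64% − 4.17%) / 0.4233 = 9.47 / 0.4233 = 22.3718

22.37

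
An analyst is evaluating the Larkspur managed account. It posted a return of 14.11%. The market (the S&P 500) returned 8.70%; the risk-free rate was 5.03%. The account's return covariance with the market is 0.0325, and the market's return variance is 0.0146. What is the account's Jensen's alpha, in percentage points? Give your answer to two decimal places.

β = Cov / Var = 0.0325 / 0.0146 = 2.2260
E[R] = Rf + β(Rm − Rf) = 5.03% + 2.2260 × (8.70% − 5.03%) = 13.1994%
α = Rp − E[R] = 14.11% − 13.1994% = 0.9106

0.91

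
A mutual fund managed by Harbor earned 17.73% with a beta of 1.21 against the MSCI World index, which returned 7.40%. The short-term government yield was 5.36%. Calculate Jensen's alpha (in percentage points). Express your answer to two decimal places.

9.90

CAPM expected return = Rf + β(Rm − Rf) = 5.36% + 1.21 × (7.40% − 5.36%) = 5.36 + 1.21 × 2.04 = 7.8284%
Jensen's α = Rp − E[R] = 17.73% − 7.8284% = 9.9016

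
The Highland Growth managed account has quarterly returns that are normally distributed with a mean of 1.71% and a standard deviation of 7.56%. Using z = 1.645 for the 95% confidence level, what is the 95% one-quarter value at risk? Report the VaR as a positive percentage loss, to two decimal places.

VaR (as % loss) = −(μ − z·σ) = −(1.71% − 1.645 × 7.56%) = −(-10.7262%) = 10.7262%

10.73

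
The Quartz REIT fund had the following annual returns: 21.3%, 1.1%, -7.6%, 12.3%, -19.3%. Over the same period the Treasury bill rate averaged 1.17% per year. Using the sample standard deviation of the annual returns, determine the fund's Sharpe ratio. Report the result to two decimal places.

0.02

r̄ = (21.3 + 1.1 − 7.6 + 12.3 − 19.3) / 5 = 7.80 / 5 = 1.5600%
Σ(r − r̄)² = (21.3 − 1.5600)² + (1.1 − 1.5600)² + (-7.6 − 1.5600)² + … = 1024.2720
sample σ = √(1024.2720 / 4) = √256.0680 = 16.0021%
Sharpe = (r̄ − rf) / σ = (1.5600 − 1.17) / 16.0021 = 0.3900 / 16.0021 = 0.0244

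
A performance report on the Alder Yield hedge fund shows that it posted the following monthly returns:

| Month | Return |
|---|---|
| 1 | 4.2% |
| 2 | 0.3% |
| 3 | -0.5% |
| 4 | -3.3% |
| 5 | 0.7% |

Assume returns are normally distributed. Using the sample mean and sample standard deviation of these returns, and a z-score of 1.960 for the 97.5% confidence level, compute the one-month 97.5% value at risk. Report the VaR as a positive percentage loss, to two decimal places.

Mean return r̄ = 1.40 / 5 = 0.2800%
Σ(r − r̄)² = (4.2 − 0.2800)² + (0.3 − 0.2800)² + (-0.5 − 0.2800)² + … = 28.9680
σ = √[28.9680 / 4] = 2.6911%
VaR = −(r̄ − z·σ) = −(0.2800 − 1.960 × 2.6911) = −(-4.9946) = 4.9946%

4.99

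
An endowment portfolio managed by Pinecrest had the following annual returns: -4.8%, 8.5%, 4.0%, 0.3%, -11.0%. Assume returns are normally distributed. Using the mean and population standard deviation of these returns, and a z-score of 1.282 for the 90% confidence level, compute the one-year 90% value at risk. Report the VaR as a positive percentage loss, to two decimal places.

μ = (-4.8 + 8.5 + 4 + 0.3 − 11) / 5 = -3.00 / 5 = -0.6000%
Σ(r − μ)² = (-4.8 − (-0.6000))² + (8.5 − (-0.6000))² + … = 230.5800
population σ = √(230.5800 / 5) = √46.1160 = 6.7909%
VaR = −(μ − z·σ) = −(-0.6000 − 1.282 × 6.7909) = −(-9.3059) = 9.3059%

9.31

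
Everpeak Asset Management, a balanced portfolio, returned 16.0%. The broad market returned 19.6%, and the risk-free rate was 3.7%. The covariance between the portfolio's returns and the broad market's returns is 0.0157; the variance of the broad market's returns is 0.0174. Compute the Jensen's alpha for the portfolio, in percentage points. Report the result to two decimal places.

β = Cov / Var = 0.0157 / 0.0174 = 0.9023
E[R] = Rf + β(Rm − Rf) = 3.7% + 0.9023 × (19.6% − 3.7%) = 18.0466%
α = Rp − E[R] = 16.0% − 18.0466% = -2.0466

-2.05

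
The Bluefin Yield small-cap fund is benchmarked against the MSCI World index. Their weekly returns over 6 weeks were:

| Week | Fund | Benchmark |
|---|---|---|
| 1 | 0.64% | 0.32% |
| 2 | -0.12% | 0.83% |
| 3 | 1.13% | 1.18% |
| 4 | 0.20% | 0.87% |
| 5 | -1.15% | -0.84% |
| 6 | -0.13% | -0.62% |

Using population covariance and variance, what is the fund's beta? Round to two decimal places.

r̄p = 0.0950%,  r̄m = 0.2900%
Cov = Σ(rp − r̄p)(rm − r̄m) / 6 = 0.4157
Var(rm) = Σ(rm − r̄m)² / 6 = 0.5877
β = Cov / Var = 0.4157 / 0.5877 = 0.7073

0.71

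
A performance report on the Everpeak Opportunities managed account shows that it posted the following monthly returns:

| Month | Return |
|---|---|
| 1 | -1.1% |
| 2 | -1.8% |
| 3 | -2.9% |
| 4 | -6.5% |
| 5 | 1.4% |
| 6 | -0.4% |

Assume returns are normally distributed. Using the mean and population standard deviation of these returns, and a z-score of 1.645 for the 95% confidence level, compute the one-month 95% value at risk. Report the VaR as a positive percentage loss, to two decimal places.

r̄ = (-1.1 − 1.8 − 2.9 − 6.5 + 1.4 − 0.4) / 6 = -1.8833%
Σ(r − r̄)² = 35.9483; population σ = √(35.9483/6) = 2.4477%
VaR = −(r̄ − z·σ) = −(-1.8833 − 1.645 × 2.4477) = −(-5.9098) = 5.9098%

5.91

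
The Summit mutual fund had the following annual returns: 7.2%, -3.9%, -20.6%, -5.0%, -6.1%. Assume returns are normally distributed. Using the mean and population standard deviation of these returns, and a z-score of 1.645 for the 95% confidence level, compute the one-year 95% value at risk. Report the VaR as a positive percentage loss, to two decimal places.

20.25

μ = (7.2 − 3.9 − 20.6 − 5 − 6.1) / 5 = -5.6800%
Population σ = √[Σ(r − μ)² / 5] = √[392.3080 / 5] = √78.4616 = 8.8579%
VaR = −(μ − z·σ) = −(-5.6800 − 1.645 × 8.8579) = −(-20.2512) = 20.2512%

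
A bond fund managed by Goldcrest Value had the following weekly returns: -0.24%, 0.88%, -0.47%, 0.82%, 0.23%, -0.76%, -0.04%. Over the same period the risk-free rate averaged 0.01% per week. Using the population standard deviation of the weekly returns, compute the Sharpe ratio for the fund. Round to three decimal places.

0.087

r̄ = (-0.24 + 0.88 − 0.47 + 0.82 + 0.23 − 0.76 − 0.04) / 7 = 0.420 / 7 = 0.0600%
Σ(r − r̄)² = 2.3322; population σ = √(2.3322/7) = 0.5772%
Sharpe = (r̄ − rf) / σ = (0.0600 − 0.01) / 0.5772 = 0.0500 / 0.5772 = 0.0866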